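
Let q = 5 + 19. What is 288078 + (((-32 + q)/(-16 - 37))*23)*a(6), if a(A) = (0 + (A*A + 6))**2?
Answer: 15592710/53 ≈ 2.9420e+5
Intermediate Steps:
q = 24
a(A) = (6 + A**2)**2 (a(A) = (0 + (A**2 + 6))**2 = (0 + (6 + A**2))**2 = (6 + A**2)**2)
288078 + (((-32 + q)/(-16 - 37))*23)*a(6) = 288078 + (((-32 + 24)/(-16 - 37))*23)*(6 + 6**2)**2 = 288078 + (-8/(-53)*23)*(6 + 36)**2 = 288078 + (-8*(-1/53)*23)*42**2 = 288078 + ((8/53)*23)*1764 = 288078 + (184/53)*1764 = 288078 + 324576/53 = 15592710/53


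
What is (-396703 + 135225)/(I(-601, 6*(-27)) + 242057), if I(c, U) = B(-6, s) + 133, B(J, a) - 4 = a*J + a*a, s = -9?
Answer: -261478/242329 ≈ -1.0790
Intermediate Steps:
B(J, a) = 4 + a² + J*a (B(J, a) = 4 + (a*J + a*a) = 4 + (J*a + a²) = 4 + (a² + J*a) = 4 + a² + J*a)
I(c, U) = 272 (I(c, U) = (4 + (-9)² - 6*(-9)) + 133 = (4 + 81 + 54) + 133 = 139 + 133 = 272)
(-396703 + 135225)/(I(-601, 6*(-27)) + 242057) = (-396703 + 135225)/(272 + 242057) = -261478/242329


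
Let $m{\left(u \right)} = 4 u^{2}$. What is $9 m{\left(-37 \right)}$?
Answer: $49284$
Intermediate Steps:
$9 m{\left(-37 \right)} = 9 \cdot 4 \left(-37\right)^{2} = 9 \cdot 4 \cdot 1369 = 9 \cdot 5476 = 49284$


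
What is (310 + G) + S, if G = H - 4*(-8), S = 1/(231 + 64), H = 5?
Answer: 102366/295 ≈ 347.00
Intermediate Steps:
S = 1/295 ≈ 0.0033898
G = 37 (G = 5 - 4*(-8) = 5 + 32 = 37)
(310 + G) + S = (310 + 37) + 1/295 = 347 + 1/295 = 102366/295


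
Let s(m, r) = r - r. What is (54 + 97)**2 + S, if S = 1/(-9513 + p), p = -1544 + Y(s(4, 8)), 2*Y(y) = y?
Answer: 252110656/11057 ≈ 22801.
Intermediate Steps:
s(m, r) = 0
Y(y) = y/2
p = -1544 (p = -1544 + (1/2)*0 = -1544 + 0 = -1544)
S = -1/11057 (S = 1/(-9513 - 1544) = 1/(-11057) = -1/11057 ≈ -9.0441e-5)
(54 + 97)**2 + S = (54 + 97)**2 - 1/11057 = 151**2 - 1/11057 = 22801 - 1/11057 = 252110656/11057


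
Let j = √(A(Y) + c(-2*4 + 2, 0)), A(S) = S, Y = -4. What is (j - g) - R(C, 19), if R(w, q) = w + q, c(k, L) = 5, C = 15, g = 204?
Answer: -237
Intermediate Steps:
j = 1 (j = √(-4 + 5) = √1 = 1)
R(w, q) = q + w
(j - g) - R(C, 19) = (1 - 1*204) - (19 + 15) = (1 - 204) - 1*34 = -203 - 34 = -237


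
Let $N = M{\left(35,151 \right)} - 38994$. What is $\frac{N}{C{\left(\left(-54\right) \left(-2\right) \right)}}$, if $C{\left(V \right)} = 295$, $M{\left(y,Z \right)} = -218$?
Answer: $- \frac{39212}{295} \approx -132.92$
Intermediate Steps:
$N = -39212$ ($N = -218 - 38994 = -39212$)
$\frac{N}{C{\left(\left(-54\right) \left(-2\right) \right)}} = - \frac{39212}{295}$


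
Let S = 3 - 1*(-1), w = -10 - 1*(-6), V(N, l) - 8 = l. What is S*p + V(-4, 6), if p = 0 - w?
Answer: 30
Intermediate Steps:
V(N, l) = 8 + l
w = -4 (w = -10 + 6 = -4)
p = 4 (p = 0 - 1*(-4) = 0 + 4 = 4)
S = 4 (S = 3 + 1 = 4)
S*p + V(-4, 6) = 4*4 + (8 + 6) = 16 + 14 = 30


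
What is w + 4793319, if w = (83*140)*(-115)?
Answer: 3457019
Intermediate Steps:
w = -1336300 (w = 11620*(-115) = -1336300)
w + 4793319 = -1336300 + 4793319 = 3457019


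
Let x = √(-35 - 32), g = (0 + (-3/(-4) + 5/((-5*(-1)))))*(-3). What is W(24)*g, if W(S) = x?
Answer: -21*I*√67/4 ≈ -42.973*I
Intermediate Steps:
g = -21/4 (g = (0 + (-3*(-¼) + 5/5))*(-3) = (0 + (¾ + 5*(⅕)))*(-3) = (0 + (¾ + 1))*(-3) = (0 + 7/4)*(-3) = (7/4)*(-3) = -21/4 ≈ -5.2500)
x = I*√67 (x = √(-67) = I*√67 ≈ 8.1853*I)
W(S) = I*√67
W(24)*g = (I*√67)*(-21/4) = -21*I*√67/4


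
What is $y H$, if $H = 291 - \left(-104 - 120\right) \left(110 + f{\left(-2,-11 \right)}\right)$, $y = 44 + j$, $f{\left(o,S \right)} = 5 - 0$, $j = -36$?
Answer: $208408$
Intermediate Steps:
$f{\left(o,S \right)} = 5$ ($f{\left(o,S \right)} = 5 + 0 = 5$)
$y = 8$ ($y = 44 - 36 = 8$)
$H = 26051$ ($H = 291 - \left(-104 - 120\right) \left(110 + 5\right) = 291 - \left(-224\right) 115 = 291 - -25760 = 291 + 25760 = 26051$)
$y H = 8 \cdot 26051 = 208408$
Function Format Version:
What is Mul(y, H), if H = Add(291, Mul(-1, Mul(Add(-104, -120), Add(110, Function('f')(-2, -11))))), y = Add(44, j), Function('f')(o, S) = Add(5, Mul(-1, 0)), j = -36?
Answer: 208408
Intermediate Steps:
Function('f')(o, S) = 5 (Function('f')(o, S) = Add(5, 0) = 5)
y = 8 (y = Add(44, -36) = 8)
H = 26051 (H = Add(291, Mul(-1, Mul(Add(-104, -120), Add(110, 5)))) = Add(291, Mul(-1, Mul(-224, 115))) = Add(291, Mul(-1, -25760)) = Add(291, 25760) = 26051)
Mul(y, H) = Mul(8, 26051) = 208408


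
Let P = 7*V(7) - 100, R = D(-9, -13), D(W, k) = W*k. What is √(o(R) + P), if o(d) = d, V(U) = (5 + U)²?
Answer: 5*√41 ≈ 32.016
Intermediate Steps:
R = 117 (R = -9*(-13) = 117)
P = 908 (P = 7*(5 + 7)² - 100 = 7*12² - 100 = 7*144 - 100 = 1008 - 100 = 908)
√(o(R) + P) = √(117 + 908) = √1025 = 5*√41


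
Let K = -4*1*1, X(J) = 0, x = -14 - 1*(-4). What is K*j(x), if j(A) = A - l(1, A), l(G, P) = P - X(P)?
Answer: 0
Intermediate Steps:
x = -10 (x = -14 + 4 = -10)
l(G, P) = P (l(G, P) = P - 1*0 = P + 0 = P)
K = -4 (K = -4*1 = -4)
j(A) = 0 (j(A) = A - A = 0)
K*j(x) = -4*0 = 0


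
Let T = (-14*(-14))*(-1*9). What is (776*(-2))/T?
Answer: 388/441 ≈ 0.87982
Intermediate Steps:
T = -1764 (T = 196*(-9) = -1764)
(776*(-2))/T = (776*(-2))/(-1764) = -1552*(-1/1764) = 388/441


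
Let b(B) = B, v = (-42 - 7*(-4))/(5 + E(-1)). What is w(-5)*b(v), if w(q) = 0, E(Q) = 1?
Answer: 0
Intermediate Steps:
v = -7/3 (v = (-42 - 7*(-4))/(5 + 1) = (-42 + 28)/6 = -14*⅙ = -7/3 ≈ -2.3333)
w(-5)*b(v) = 0*(-7/3) = 0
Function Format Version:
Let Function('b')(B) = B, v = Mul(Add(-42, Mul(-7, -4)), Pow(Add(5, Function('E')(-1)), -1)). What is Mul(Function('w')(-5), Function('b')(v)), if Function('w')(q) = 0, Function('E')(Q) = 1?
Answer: 0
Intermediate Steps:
v = Rational(-7, 3) (v = Mul(Add(-42, Mul(-7, -4)), Pow(Add(5, 1), -1)) = Mul(Add(-42, 28), Pow(6, -1)) = Mul(-14, Rational(1, 6)) = Rational(-7, 3) ≈ -2.3333)
Mul(Function('w')(-5), Function('b')(v)) = Mul(0, Rational(-7, 3)) = 0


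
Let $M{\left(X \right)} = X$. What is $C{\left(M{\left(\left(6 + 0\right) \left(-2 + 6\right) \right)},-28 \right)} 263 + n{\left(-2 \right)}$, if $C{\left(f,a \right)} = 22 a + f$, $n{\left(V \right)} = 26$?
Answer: $-155670$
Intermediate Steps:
$C{\left(f,a \right)} = f + 22 a$
$C{\left(M{\left(\left(6 + 0\right) \left(-2 + 6\right) \right)},-28 \right)} 263 + n{\left(-2 \right)} = \left(\left(6 + 0\right) \left(-2 + 6\right) + 22 \left(-28\right)\right) 263 + 26 = \left(6 \cdot 4 - 616\right) 263 + 26 = \left(24 - 616\right) 263 + 26 = \left(-592\right) 263 + 26 = -155696 + 26 = -155670$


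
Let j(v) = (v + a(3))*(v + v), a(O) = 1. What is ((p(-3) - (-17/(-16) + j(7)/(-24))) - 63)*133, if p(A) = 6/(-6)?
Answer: -385567/48 ≈ -8032.6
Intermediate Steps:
p(A) = -1 (p(A) = 6*(-⅙) = -1)
j(v) = 2*v*(1 + v) (j(v) = (v + 1)*(v + v) = (1 + v)*(2*v) = 2*v*(1 + v))
((p(-3) - (-17/(-16) + j(7)/(-24))) - 63)*133 = ((-1 - (-17/(-16) + (2*7*(1 + 7))/(-24))) - 63)*133 = ((-1 - (-17*(-1/16) + (2*7*8)*(-1/24))) - 63)*133 = ((-1 - (17/16 + 112*(-1/24))) - 63)*133 = ((-1 - (17/16 - 14/3)) - 63)*133 = ((-1 - 1*(-173/48)) - 63)*133 = ((-1 + 173/48) - 63)*133 = (125/48 - 63)*133 = -2899/48*133 = -385567/48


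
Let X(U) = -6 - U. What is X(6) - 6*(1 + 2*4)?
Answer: -66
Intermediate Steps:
X(6) - 6*(1 + 2*4) = (-6 - 1*6) - 6*(1 + 2*4) = (-6 - 6) - 6*(1 + 8) = -12 - 6*9 = -12 - 54 = -66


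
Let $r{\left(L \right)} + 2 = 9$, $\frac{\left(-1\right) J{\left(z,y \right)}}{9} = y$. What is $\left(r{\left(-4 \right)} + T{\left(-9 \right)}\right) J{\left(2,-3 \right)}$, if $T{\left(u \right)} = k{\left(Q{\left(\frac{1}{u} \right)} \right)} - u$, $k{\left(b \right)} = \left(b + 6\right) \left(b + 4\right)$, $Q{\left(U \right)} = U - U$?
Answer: $1080$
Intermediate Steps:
$J{\left(z,y \right)} = - 9 y$
$Q{\left(U \right)} = 0$
$r{\left(L \right)} = 7$ ($r{\left(L \right)} = -2 + 9 = 7$)
$k{\left(b \right)} = \left(4 + b\right) \left(6 + b\right)$ ($k{\left(b \right)} = \left(6 + b\right) \left(4 + b\right) = \left(4 + b\right) \left(6 + b\right)$)
$T{\left(u \right)} = 24 - u$ ($T{\left(u \right)} = \left(24 + 0^{2} + 10 \cdot 0\right) - u = \left(24 + 0 + 0\right) - u = 24 - u$)
$\left(r{\left(-4 \right)} + T{\left(-9 \right)}\right) J{\left(2,-3 \right)} = \left(7 + \left(24 - -9\right)\right) \left(\left(-9\right) \left(-3\right)\right) = \left(7 + \left(24 + 9\right)\right) 27 = \left(7 + 33\right) 27 = 40 \cdot 27 = 1080$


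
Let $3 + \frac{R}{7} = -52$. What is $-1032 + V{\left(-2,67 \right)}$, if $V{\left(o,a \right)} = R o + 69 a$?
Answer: $4361$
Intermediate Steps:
$R = -385$ ($R = -21 + 7 \left(-52\right) = -21 - 364 = -385$)
$V{\left(o,a \right)} = - 385 o + 69 a$
$-1032 + V{\left(-2,67 \right)} = -1032 + \left(\left(-385\right) \left(-2\right) + 69 \cdot 67\right) = -1032 + \left(770 + 4623\right) = -1032 + 5393 = 4361$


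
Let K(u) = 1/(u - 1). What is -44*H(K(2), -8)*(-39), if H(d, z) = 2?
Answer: 3432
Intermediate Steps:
K(u) = 1/(-1 + u)
-44*H(K(2), -8)*(-39) = -44*2*(-39) = -88*(-39) = 3432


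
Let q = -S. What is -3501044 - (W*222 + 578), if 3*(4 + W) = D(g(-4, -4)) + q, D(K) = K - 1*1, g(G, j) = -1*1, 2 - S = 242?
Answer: -3518346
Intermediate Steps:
S = -240 (S = 2 - 1*242 = 2 - 242 = -240)
g(G, j) = -1
D(K) = -1 + K (D(K) = K - 1 = -1 + K)
q = 240 (q = -1*(-240) = 240)
W = 226/3 (W = -4 + ((-1 - 1) + 240)/3 = -4 + (-2 + 240)/3 = -4 + (1/3)*238 = -4 + 238/3 = 226/3 ≈ 75.333)
-3501044 - (W*222 + 578) = -3501044 - ((226/3)*222 + 578) = -3501044 - (16724 + 578) = -3501044 - 1*17302 = -3501044 - 17302 = -3518346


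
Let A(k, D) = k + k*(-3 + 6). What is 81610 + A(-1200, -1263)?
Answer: 76810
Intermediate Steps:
A(k, D) = 4*k (A(k, D) = k + k*3 = k + 3*k = 4*k)
81610 + A(-1200, -1263) = 81610 + 4*(-1200) = 81610 - 4800 = 76810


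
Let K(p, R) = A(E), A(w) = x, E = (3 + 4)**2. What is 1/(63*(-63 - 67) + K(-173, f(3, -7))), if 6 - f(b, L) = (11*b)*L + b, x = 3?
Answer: -1/8187 ≈ -0.00012214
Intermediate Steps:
E = 49 (E = 7**2 = 49)
f(b, L) = 6 - b - 11*L*b (f(b, L) = 6 - ((11*b)*L + b) = 6 - (11*L*b + b) = 6 - (b + 11*L*b) = 6 + (-b - 11*L*b) = 6 - b - 11*L*b)
A(w) = 3
K(p, R) = 3
1/(63*(-63 - 67) + K(-173, f(3, -7))) = 1/(63*(-63 - 67) + 3) = 1/(63*(-130) + 3) = 1/(-8190 + 3) = 1/(-8187) = -1/8187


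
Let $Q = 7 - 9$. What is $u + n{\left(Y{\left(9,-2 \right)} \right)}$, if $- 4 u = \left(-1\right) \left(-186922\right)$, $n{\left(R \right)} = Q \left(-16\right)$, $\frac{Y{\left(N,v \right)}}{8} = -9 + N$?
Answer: $- \frac{93397}{2} \approx -46699.0$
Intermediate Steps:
$Y{\left(N,v \right)} = -72 + 8 N$ ($Y{\left(N,v \right)} = 8 \left(-9 + N\right) = -72 + 8 N$)
$Q = -2$ ($Q = 7 - 9 = -2$)
$n{\left(R \right)} = 32$ ($n{\left(R \right)} = \left(-2\right) \left(-16\right) = 32$)
$u = - \frac{93461}{2}$ ($u = - \frac{\left(-1\right) \left(-186922\right)}{4} = \left(- \frac{1}{4}\right) 186922 = - \frac{93461}{2} \approx -46731.0$)
$u + n{\left(Y{\left(9,-2 \right)} \right)} = - \frac{93461}{2} + 32 = - \frac{93397}{2}$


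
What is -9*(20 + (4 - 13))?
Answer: -99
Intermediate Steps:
-9*(20 + (4 - 13)) = -9*(20 - 9) = -9*11 = -99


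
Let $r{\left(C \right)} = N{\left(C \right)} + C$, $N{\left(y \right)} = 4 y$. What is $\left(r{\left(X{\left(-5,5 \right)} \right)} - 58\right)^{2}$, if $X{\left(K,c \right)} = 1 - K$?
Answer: $784$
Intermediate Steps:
$r{\left(C \right)} = 5 C$ ($r{\left(C \right)} = 4 C + C = 5 C$)
$\left(r{\left(X{\left(-5,5 \right)} \right)} - 58\right)^{2} = \left(5 \left(1 - -5\right) - 58\right)^{2} = \left(5 \left(1 + 5\right) - 58\right)^{2} = \left(5 \cdot 6 - 58\right)^{2} = \left(30 - 58\right)^{2} = \left(-28\right)^{2} = 784$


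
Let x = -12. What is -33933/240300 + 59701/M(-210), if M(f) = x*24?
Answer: -132925213/640800 ≈ -207.44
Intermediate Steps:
M(f) = -288 (M(f) = -12*24 = -288)
-33933/240300 + 59701/M(-210) = -33933/240300 + 59701/(-288) = -33933*1/240300 + 59701*(-1/288) = -11311/80100 - 59701/288 = -132925213/640800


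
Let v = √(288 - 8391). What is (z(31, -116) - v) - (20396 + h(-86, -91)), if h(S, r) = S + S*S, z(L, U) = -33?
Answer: -27739 - I*√8103 ≈ -27739.0 - 90.017*I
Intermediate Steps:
h(S, r) = S + S²
v = I*√8103 (v = √(-8103) = I*√8103 ≈ 90.017*I)
(z(31, -116) - v) - (20396 + h(-86, -91)) = (-33 - I*√8103) - (20396 - 86*(1 - 86)) = (-33 - I*√8103) - (20396 - 86*(-85)) = (-33 - I*√8103) - (20396 + 7310) = (-33 - I*√8103) - 1*27706 = (-33 - I*√8103) - 27706 = -27739 - I*√8103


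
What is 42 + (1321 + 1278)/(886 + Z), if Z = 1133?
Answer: 87397/2019 ≈ 43.287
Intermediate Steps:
42 + (1321 + 1278)/(886 + Z) = 42 + (1321 + 1278)/(886 + 1133) = 42 + 2599/2019 = 87397/2019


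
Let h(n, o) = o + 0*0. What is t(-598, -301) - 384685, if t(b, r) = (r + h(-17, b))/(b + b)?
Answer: -460082361/1196 ≈ -3.8468e+5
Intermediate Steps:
h(n, o) = o (h(n, o) = o + 0 = o)
t(b, r) = (b + r)/(2*b) (t(b, r) = (r + b)/(b + b) = (b + r)/((2*b)) = (b + r)*(1/(2*b)) = (b + r)/(2*b))
t(-598, -301) - 384685 = (½)*(-598 - 301)/(-598) - 384685 = (½)*(-1/598)*(-899) - 384685 = 899/1196 - 384685 = -460082361/1196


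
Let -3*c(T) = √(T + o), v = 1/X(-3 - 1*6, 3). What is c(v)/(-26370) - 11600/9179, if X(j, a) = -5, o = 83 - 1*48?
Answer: -11600/9179 + √870/395550 ≈ -1.2637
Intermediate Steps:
o = 35 (o = 83 - 48 = 35)
v = -⅕ (v = 1/(-5) = -⅕ ≈ -0.20000)
c(T) = -√(35 + T)/3 (c(T) = -√(T + 35)/3 = -√(35 + T)/3)
c(v)/(-26370) - 11600/9179 = -√(35 - ⅕)/3/(-26370) - 11600/9179 = -√870/15*(-1/26370) - 11600*1/9179 = -√870/15*(-1/26370) - 11600/9179 = √870/395550 - 11600/9179 = -11600/9179 + √870/395550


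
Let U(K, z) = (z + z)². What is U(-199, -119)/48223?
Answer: 8092/6889 ≈ 1.1746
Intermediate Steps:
U(K, z) = 4*z² (U(K, z) = (2*z)² = 4*z²)
U(-199, -119)/48223 = (4*(-119)²)/48223 = (4*14161)*(1/48223) = 56644*(1/48223) = 8092/6889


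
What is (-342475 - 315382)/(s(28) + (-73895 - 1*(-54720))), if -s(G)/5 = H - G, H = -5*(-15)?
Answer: 657857/19410 ≈ 33.893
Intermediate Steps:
H = 75
s(G) = -375 + 5*G (s(G) = -5*(75 - G) = -375 + 5*G)
(-342475 - 315382)/(s(28) + (-73895 - 1*(-54720))) = (-342475 - 315382)/((-375 + 5*28) + (-73895 - 1*(-54720))) = -657857/((-375 + 140) + (-73895 + 54720)) = -657857/(-235 - 19175) = -657857/(-19410) = -657857*(-1/19410) = 657857/19410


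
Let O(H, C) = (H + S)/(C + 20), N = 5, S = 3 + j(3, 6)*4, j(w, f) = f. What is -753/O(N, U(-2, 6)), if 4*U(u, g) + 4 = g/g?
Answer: -57981/128 ≈ -452.98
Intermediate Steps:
S = 27 (S = 3 + 6*4 = 3 + 24 = 27)
U(u, g) = -¾ (U(u, g) = -1 + (g/g)/4 = -1 + (¼)*1 = -1 + ¼ = -¾)
O(H, C) = (27 + H)/(20 + C) (O(H, C) = (H + 27)/(C + 20) = (27 + H)/(20 + C))
-753/O(N, U(-2, 6)) = -753*(20 - ¾)/(27 + 5) = -753/(32/(77/4)) = -753/((4/77)*32) = -753/128/77 = -753*77/128 = -57981/128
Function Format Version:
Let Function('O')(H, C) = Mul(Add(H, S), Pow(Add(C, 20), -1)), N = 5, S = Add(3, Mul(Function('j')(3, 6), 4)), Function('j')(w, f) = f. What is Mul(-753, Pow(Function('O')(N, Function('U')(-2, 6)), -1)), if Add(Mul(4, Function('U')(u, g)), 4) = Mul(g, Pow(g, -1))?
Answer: Rational(-57981, 128) ≈ -452.98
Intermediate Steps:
S = 27 (S = Add(3, Mul(6, 4)) = Add(3, 24) = 27)
Function('U')(u, g) = Rational(-3, 4) (Function('U')(u, g) = Add(-1, Mul(Rational(1, 4), Mul(g, Pow(g, -1)))) = Add(-1, Mul(Rational(1, 4), 1)) = Add(-1, Rational(1, 4)) = Rational(-3, 4))
Function('O')(H, C) = Mul(Pow(Add(20, C), -1), Add(27, H)) (Function('O')(H, C) = Mul(Add(H, 27), Pow(Add(C, 20), -1)) = Mul(Add(27, H), Pow(Add(20, C), -1)) = Mul(Pow(Add(20, C), -1), Add(27, H)))
Mul(-753, Pow(Function('O')(N, Function('U')(-2, 6)), -1)) = Mul(-753, Pow(Mul(Pow(Add(20, Rational(-3, 4)), -1), Add(27, 5)), -1)) = Mul(-753, Pow(Mul(Pow(Rational(77, 4), -1), 32), -1)) = Mul(-753, Pow(Mul(Rational(4, 77), 32), -1)) = Mul(-753, Pow(Rational(128, 77), -1)) = Mul(-753, Rational(77, 128)) = Rational(-57981, 128)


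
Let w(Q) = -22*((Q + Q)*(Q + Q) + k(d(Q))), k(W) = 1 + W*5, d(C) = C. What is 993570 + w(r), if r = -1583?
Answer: -219350554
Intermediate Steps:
k(W) = 1 + 5*W
w(Q) = -22 - 110*Q - 88*Q² (w(Q) = -22*((Q + Q)*(Q + Q) + (1 + 5*Q)) = -22*((2*Q)*(2*Q) + (1 + 5*Q)) = -22*(4*Q² + (1 + 5*Q)) = -22*(1 + 4*Q² + 5*Q) = -22 - 110*Q - 88*Q²)
993570 + w(r) = 993570 + (-22 - 110*(-1583) - 88*(-1583)²) = 993570 + (-22 + 174130 - 88*2505889) = 993570 + (-22 + 174130 - 220518232) = 993570 - 220344124 = -219350554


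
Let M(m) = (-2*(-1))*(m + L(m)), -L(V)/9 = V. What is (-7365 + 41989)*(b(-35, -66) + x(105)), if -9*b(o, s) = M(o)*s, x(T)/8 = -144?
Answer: 306907136/3 ≈ 1.0230e+8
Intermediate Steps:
x(T) = -1152 (x(T) = 8*(-144) = -1152)
L(V) = -9*V
M(m) = -16*m (M(m) = (-2*(-1))*(m - 9*m) = 2*(-8*m) = -16*m)
b(o, s) = 16*o*s/9 (b(o, s) = -(-16*o)*s/9 = -(-16)*o*s/9 = 16*o*s/9)
(-7365 + 41989)*(b(-35, -66) + x(105)) = (-7365 + 41989)*((16/9)*(-35)*(-66) - 1152) = 34624*(12320/3 - 1152) = 34624*(8864/3) = 306907136/3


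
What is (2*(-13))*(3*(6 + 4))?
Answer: -780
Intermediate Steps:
(2*(-13))*(3*(6 + 4)) = -78*10 = -26*30 = -780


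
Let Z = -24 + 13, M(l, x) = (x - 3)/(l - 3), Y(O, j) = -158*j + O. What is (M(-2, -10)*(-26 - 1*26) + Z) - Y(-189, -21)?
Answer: -16376/5 ≈ -3275.2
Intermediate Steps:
Y(O, j) = O - 158*j
M(l, x) = (-3 + x)/(-3 + l)
Z = -11
(M(-2, -10)*(-26 - 1*26) + Z) - Y(-189, -21) = (((-3 - 10)/(-3 - 2))*(-26 - 1*26) - 11) - (-189 - 158*(-21)) = ((-13/(-5))*(-26 - 26) - 11) - (-189 + 3318) = (-⅕*(-13)*(-52) - 11) - 1*3129 = ((13/5)*(-52) - 11) - 3129 = (-676/5 - 11) - 3129 = -731/5 - 3129 = -16376/5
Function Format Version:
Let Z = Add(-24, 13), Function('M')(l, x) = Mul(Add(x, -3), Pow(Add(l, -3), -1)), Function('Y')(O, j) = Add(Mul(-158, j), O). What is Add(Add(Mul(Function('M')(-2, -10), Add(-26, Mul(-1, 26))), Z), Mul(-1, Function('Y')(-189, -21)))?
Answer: Rational(-16376, 5) ≈ -3275.2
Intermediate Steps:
Function('Y')(O, j) = Add(O, Mul(-158, j))
Function('M')(l, x) = Mul(Pow(Add(-3, l), -1), Add(-3, x)) (Function('M')(l, x) = Mul(Add(-3, x), Pow(Add(-3, l), -1)) = Mul(Pow(Add(-3, l), -1), Add(-3, x)))
Z = -11
Add(Add(Mul(Function('M')(-2, -10), Add(-26, Mul(-1, 26))), Z), Mul(-1, Function('Y')(-189, -21))) = Add(Add(Mul(Mul(Pow(Add(-3, -2), -1), Add(-3, -10)), Add(-26, Mul(-1, 26))), -11), Mul(-1, Add(-189, Mul(-158, -21)))) = Add(Add(Mul(Mul(Pow(-5, -1), -13), Add(-26, -26)), -11), Mul(-1, Add(-189, 3318))) = Add(Add(Mul(Mul(Rational(-1, 5), -13), -52), -11), Mul(-1, 3129)) = Add(Add(Mul(Rational(13, 5), -52), -11), -3129) = Add(Add(Rational(-676, 5), -11), -3129) = Add(Rational(-731, 5), -3129) = Rational(-16376, 5)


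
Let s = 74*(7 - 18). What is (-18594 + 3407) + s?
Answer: -16001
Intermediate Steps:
s = -814 (s = 74*(-11) = -814)
(-18594 + 3407) + s = (-18594 + 3407) - 814 = -15187 - 814 = -16001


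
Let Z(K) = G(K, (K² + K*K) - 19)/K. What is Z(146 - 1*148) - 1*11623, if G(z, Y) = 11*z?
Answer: -11612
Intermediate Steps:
Z(K) = 11 (Z(K) = (11*K)/K = 11)
Z(146 - 1*148) - 1*11623 = 11 - 1*11623 = 11 - 11623 = -11612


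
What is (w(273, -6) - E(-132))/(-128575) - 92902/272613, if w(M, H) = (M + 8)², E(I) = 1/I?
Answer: -44627562411/46734955300 ≈ -0.95491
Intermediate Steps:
w(M, H) = (8 + M)²
(w(273, -6) - E(-132))/(-128575) - 92902/272613 = ((8 + 273)² - 1/(-132))/(-128575) - 92902/272613 = (281² - 1*(-1/132))*(-1/128575) - 92902*1/272613 = (78961 + 1/132)*(-1/128575) - 92902/272613 = (10422853/132)*(-1/128575) - 92902/272613 = -10422853/16971900 - 92902/272613 = -44627562411/46734955300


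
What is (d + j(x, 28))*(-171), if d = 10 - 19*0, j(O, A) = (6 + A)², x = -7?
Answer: -199386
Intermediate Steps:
d = 10 (d = 10 + 0 = 10)
(d + j(x, 28))*(-171) = (10 + (6 + 28)²)*(-171) = (10 + 34²)*(-171) = (10 + 1156)*(-171) = 1166*(-171) = -199386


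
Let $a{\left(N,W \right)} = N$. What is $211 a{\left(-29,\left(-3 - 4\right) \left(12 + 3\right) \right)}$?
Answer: $-6119$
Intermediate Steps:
$211 a{\left(-29,\left(-3 - 4\right) \left(12 + 3\right) \right)} = 211 \left(-29\right) = -6119$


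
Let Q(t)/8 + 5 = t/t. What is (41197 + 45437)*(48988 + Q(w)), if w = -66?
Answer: 4241254104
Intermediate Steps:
Q(t) = -32 (Q(t) = -40 + 8*(t/t) = -40 + 8*1 = -40 + 8 = -32)
(41197 + 45437)*(48988 + Q(w)) = (41197 + 45437)*(48988 - 32) = 86634*48956 = 4241254104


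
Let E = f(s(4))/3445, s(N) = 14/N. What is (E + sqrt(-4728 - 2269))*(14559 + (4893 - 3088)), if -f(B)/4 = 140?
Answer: -1832768/689 + 16364*I*sqrt(6997) ≈ -2660.0 + 1.3688e+6*I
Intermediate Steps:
f(B) = -560 (f(B) = -4*140 = -560)
E = -112/689 (E = -560/3445 = -560*1/3445 = -112/689 ≈ -0.16255)
(E + sqrt(-4728 - 2269))*(14559 + (4893 - 3088)) = (-112/689 + sqrt(-4728 - 2269))*(14559 + (4893 - 3088)) = (-112/689 + sqrt(-6997))*(14559 + 1805) = (-112/689 + I*sqrt(6997))*16364 = -1832768/689 + 16364*I*sqrt(6997)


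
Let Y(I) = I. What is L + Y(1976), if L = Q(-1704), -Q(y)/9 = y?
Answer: 17312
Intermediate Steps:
Q(y) = -9*y
L = 15336 (L = -9*(-1704) = 15336)
L + Y(1976) = 15336 + 1976 = 17312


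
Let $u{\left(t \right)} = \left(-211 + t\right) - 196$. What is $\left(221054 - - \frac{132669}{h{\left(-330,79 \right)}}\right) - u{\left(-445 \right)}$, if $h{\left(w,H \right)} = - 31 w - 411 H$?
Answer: $\frac{548314985}{2471} \approx 2.219 \cdot 10^{5}$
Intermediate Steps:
$h{\left(w,H \right)} = - 411 H - 31 w$
$u{\left(t \right)} = -407 + t$
$\left(221054 - - \frac{132669}{h{\left(-330,79 \right)}}\right) - u{\left(-445 \right)} = \left(221054 - - \frac{132669}{\left(-411\right) 79 - -10230}\right) - \left(-407 - 445\right) = \left(221054 - - \frac{132669}{-32469 + 10230}\right) - -852 = \left(221054 - - \frac{132669}{-22239}\right) + 852 = \left(221054 - \left(-132669\right) \left(- \frac{1}{22239}\right)\right) + 852 = \left(221054 - \frac{14741}{2471}\right) + 852 = \frac{546209693}{2471} + 852 = \frac{548314985}{2471}$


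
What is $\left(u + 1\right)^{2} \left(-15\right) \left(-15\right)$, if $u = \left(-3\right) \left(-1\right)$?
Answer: $3600$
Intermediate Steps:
$u = 3$
$\left(u + 1\right)^{2} \left(-15\right) \left(-15\right) = \left(3 + 1\right)^{2} \left(-15\right) \left(-15\right) = 4^{2} \left(-15\right) \left(-15\right) = 16 \left(-15\right) \left(-15\right) = \left(-240\right) \left(-15\right) = 3600$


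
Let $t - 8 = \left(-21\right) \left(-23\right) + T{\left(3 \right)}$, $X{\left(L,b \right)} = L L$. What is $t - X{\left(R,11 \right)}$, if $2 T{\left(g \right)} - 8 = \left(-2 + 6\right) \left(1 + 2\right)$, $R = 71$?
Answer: $-4540$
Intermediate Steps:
$T{\left(g \right)} = 10$ ($T{\left(g \right)} = 4 + \frac{\left(-2 + 6\right) \left(1 + 2\right)}{2} = 4 + \frac{4 \cdot 3}{2} = 4 + \frac{1}{2} \cdot 12 = 4 + 6 = 10$)
$X{\left(L,b \right)} = L^{2}$
$t = 501$ ($t = 8 + \left(\left(-21\right) \left(-23\right) + 10\right) = 8 + \left(483 + 10\right) = 8 + 493 = 501$)
$t - X{\left(R,11 \right)} = 501 - 71^{2} = 501 - 5041 = -4540$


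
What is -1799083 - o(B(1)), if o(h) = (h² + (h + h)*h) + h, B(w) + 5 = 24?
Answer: -1800185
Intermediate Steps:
B(w) = 19 (B(w) = -5 + 24 = 19)
o(h) = h + 3*h² (o(h) = (h² + (2*h)*h) + h = (h² + 2*h²) + h = 3*h² + h = h + 3*h²)
-1799083 - o(B(1)) = -1799083 - 19*(1 + 3*19) = -1799083 - 19*(1 + 57) = -1799083 - 19*58 = -1799083 - 1*1102 = -1799083 - 1102 = -1800185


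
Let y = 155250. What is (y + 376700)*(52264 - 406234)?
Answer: -188294341500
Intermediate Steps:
(y + 376700)*(52264 - 406234) = (155250 + 376700)*(52264 - 406234) = 531950*(-353970) = -188294341500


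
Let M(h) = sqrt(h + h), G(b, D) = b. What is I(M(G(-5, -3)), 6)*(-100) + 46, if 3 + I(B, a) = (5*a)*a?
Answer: -17654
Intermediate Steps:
M(h) = sqrt(2)*sqrt(h) (M(h) = sqrt(2*h) = sqrt(2)*sqrt(h))
I(B, a) = -3 + 5*a**2 (I(B, a) = -3 + (5*a)*a = -3 + 5*a**2)
I(M(G(-5, -3)), 6)*(-100) + 46 = (-3 + 5*6**2)*(-100) + 46 = (-3 + 5*36)*(-100) + 46 = (-3 + 180)*(-100) + 46 = 177*(-100) + 46 = -17700 + 46 = -17654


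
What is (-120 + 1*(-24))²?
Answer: 20736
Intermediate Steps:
(-120 + 1*(-24))² = (-120 - 24)² = (-144)² = 20736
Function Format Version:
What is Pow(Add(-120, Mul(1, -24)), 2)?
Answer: 20736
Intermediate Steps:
Pow(Add(-120, Mul(1, -24)), 2) = Pow(Add(-120, -24), 2) = Pow(-144, 2) = 20736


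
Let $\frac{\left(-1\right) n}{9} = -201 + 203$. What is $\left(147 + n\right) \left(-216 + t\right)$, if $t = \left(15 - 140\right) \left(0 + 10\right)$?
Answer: $-189114$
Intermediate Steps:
$n = -18$ ($n = - 9 \left(-201 + 203\right) = \left(-9\right) 2 = -18$)
$t = -1250$ ($t = \left(-125\right) 10 = -1250$)
$\left(147 + n\right) \left(-216 + t\right) = \left(147 - 18\right) \left(-216 - 1250\right) = 129 \left(-1466\right) = -189114$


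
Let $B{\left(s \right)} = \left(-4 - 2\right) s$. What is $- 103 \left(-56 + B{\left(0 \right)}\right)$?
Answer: $5768$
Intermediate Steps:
$B{\left(s \right)} = - 6 s$
$- 103 \left(-56 + B{\left(0 \right)}\right) = - 103 \left(-56 - 0\right) = - 103 \left(-56 + 0\right) = \left(-103\right) \left(-56\right) = 5768$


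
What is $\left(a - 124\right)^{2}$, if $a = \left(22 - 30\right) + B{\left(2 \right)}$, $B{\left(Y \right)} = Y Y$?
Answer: $16384$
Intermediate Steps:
$B{\left(Y \right)} = Y^{2}$
$a = -4$ ($a = \left(22 - 30\right) + 2^{2} = -8 + 4 = -4$)
$\left(a - 124\right)^{2} = \left(-4 - 124\right)^{2} = \left(-128\right)^{2} = 16384$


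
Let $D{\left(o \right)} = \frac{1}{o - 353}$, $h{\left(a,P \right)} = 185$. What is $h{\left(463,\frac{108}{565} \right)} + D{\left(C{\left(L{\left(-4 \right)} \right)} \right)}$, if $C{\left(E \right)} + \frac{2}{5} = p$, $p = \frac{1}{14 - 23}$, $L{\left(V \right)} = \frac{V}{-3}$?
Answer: $\frac{2942935}{15908} \approx 185.0$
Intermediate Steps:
$L{\left(V \right)} = - \frac{V}{3}$ ($L{\left(V \right)} = V \left(- \frac{1}{3}\right) = - \frac{V}{3}$)
$p = - \frac{1}{9}$ ($p = \frac{1}{-9} = - \frac{1}{9} \approx -0.11111$)
$C{\left(E \right)} = - \frac{23}{45}$ ($C{\left(E \right)} = - \frac{2}{5} - \frac{1}{9} = - \frac{23}{45}$)
$D{\left(o \right)} = \frac{1}{-353 + o}$
$h{\left(463,\frac{108}{565} \right)} + D{\left(C{\left(L{\left(-4 \right)} \right)} \right)} = 185 + \frac{1}{-353 - \frac{23}{45}} = 185 + \frac{1}{- \frac{15908}{45}} = 185 - \frac{45}{15908} = \frac{2942935}{15908}$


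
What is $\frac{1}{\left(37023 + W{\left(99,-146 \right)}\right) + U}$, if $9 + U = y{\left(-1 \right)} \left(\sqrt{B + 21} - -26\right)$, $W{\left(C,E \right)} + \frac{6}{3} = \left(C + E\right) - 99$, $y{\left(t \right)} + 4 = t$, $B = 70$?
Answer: $\frac{5248}{192790203} + \frac{5 \sqrt{91}}{1349531421} \approx 2.7257 \cdot 10^{-5}$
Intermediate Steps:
$y{\left(t \right)} = -4 + t$
$W{\left(C,E \right)} = -101 + C + E$ ($W{\left(C,E \right)} = -2 - \left(99 - C - E\right) = -2 + \left(-99 + C + E\right) = -101 + C + E$)
$U = -139 - 5 \sqrt{91}$ ($U = -9 + \left(-4 - 1\right) \left(\sqrt{70 + 21} - -26\right) = -9 - 5 \left(\sqrt{91} + \left(-28 + 54\right)\right) = -9 - 5 \left(\sqrt{91} + 26\right) = -9 - 5 \left(26 + \sqrt{91}\right) = -9 - \left(130 + 5 \sqrt{91}\right) = -139 - 5 \sqrt{91} \approx -186.7$)
$\frac{1}{\left(37023 + W{\left(99,-146 \right)}\right) + U} = \frac{1}{\left(37023 - 148\right) - \left(139 + 5 \sqrt{91}\right)} = \frac{1}{36875 - \left(139 + 5 \sqrt{91}\right)} = \frac{1}{36736 - 5 \sqrt{91}}$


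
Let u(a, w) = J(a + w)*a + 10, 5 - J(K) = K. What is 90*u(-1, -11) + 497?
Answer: -133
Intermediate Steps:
J(K) = 5 - K
u(a, w) = 10 + a*(5 - a - w) (u(a, w) = (5 - (a + w))*a + 10 = (5 + (-a - w))*a + 10 = (5 - a - w)*a + 10 = a*(5 - a - w) + 10 = 10 + a*(5 - a - w))
90*u(-1, -11) + 497 = 90*(10 - 1*(-1)*(-5 - 1 - 11)) + 497 = 90*(10 - 1*(-1)*(-17)) + 497 = 90*(10 - 17) + 497 = 90*(-7) + 497 = -630 + 497 = -133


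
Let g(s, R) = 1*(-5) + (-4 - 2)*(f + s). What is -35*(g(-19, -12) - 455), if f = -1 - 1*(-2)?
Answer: 12320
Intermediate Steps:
f = 1 (f = -1 + 2 = 1)
g(s, R) = -11 - 6*s (g(s, R) = 1*(-5) + (-4 - 2)*(1 + s) = -5 - 6*(1 + s) = -5 + (-6 - 6*s) = -11 - 6*s)
-35*(g(-19, -12) - 455) = -35*((-11 - 6*(-19)) - 455) = -35*((-11 + 114) - 455) = -35*(103 - 455) = -35*(-352) = 12320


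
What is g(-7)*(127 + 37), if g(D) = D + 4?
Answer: -492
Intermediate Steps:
g(D) = 4 + D
g(-7)*(127 + 37) = (4 - 7)*(127 + 37) = -3*164 = -492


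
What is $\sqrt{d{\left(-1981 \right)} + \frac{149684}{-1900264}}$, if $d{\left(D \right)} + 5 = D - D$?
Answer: $\frac{i \sqrt{1146215966566}}{475066} \approx 2.2536 i$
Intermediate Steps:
$d{\left(D \right)} = -5$ ($d{\left(D \right)} = -5 + \left(D - D\right) = -5 + 0 = -5$)
$\sqrt{d{\left(-1981 \right)} + \frac{149684}{-1900264}} = \sqrt{-5 + \frac{149684}{-1900264}} = \sqrt{-5 + 149684 \left(- \frac{1}{1900264}\right)} = \sqrt{-5 - \frac{37421}{475066}} = \sqrt{- \frac{2412751}{475066}} = \frac{i \sqrt{1146215966566}}{475066}$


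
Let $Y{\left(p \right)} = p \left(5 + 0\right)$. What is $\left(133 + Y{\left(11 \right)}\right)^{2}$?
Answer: $35344$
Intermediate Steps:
$Y{\left(p \right)} = 5 p$ ($Y{\left(p \right)} = p 5 = 5 p$)
$\left(133 + Y{\left(11 \right)}\right)^{2} = \left(133 + 5 \cdot 11\right)^{2} = \left(133 + 55\right)^{2} = 188^{2} = 35344$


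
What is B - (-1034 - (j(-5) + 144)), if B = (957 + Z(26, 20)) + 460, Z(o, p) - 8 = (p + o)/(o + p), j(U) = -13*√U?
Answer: 2604 - 13*I*√5 ≈ 2604.0 - 29.069*I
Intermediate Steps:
Z(o, p) = 9 (Z(o, p) = 8 + (p + o)/(o + p) = 8 + (o + p)/(o + p) = 8 + 1 = 9)
B = 1426 (B = (957 + 9) + 460 = 966 + 460 = 1426)
B - (-1034 - (j(-5) + 144)) = 1426 - (-1034 - (-13*I*√5 + 144)) = 1426 - (-1034 - (144 - 13*I*√5)) = 1426 - (-1034 + (-144 + 13*I*√5)) = 1426 - (-1178 + 13*I*√5) = 1426 + (1178 - 13*I*√5) = 2604 - 13*I*√5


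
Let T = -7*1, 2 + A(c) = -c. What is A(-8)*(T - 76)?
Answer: -498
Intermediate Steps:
A(c) = -2 - c
T = -7
A(-8)*(T - 76) = (-2 - 1*(-8))*(-7 - 76) = (-2 + 8)*(-83) = 6*(-83) = -498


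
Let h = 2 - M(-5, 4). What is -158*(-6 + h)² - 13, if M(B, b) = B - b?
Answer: -3963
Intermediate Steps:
h = 11 (h = 2 - (-5 - 1*4) = 2 - (-5 - 4) = 2 - 1*(-9) = 2 + 9 = 11)
-158*(-6 + h)² - 13 = -158*(-6 + 11)² - 13 = -158*5² - 13 = -158*25 - 13 = -3950 - 13 = -3963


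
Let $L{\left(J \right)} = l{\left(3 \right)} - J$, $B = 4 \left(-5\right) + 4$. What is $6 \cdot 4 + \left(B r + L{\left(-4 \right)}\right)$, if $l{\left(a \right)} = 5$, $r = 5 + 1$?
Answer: $-63$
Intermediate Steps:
$r = 6$
$B = -16$ ($B = -20 + 4 = -16$)
$L{\left(J \right)} = 5 - J$
$6 \cdot 4 + \left(B r + L{\left(-4 \right)}\right) = 6 \cdot 4 + \left(\left(-16\right) 6 + \left(5 - -4\right)\right) = 24 + \left(-96 + \left(5 + 4\right)\right) = 24 + \left(-96 + 9\right) = 24 - 87 = -63$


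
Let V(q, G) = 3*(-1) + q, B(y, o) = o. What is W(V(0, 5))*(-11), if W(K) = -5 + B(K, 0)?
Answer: 55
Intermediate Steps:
V(q, G) = -3 + q
W(K) = -5 (W(K) = -5 + 0 = -5)
W(V(0, 5))*(-11) = -5*(-11) = 55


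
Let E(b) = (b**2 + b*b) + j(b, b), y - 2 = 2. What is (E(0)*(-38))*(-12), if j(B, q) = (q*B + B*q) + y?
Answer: 1824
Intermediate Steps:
y = 4 (y = 2 + 2 = 4)
j(B, q) = 4 + 2*B*q (j(B, q) = (q*B + B*q) + 4 = (B*q + B*q) + 4 = 2*B*q + 4 = 4 + 2*B*q)
E(b) = 4 + 4*b**2 (E(b) = (b**2 + b*b) + (4 + 2*b*b) = (b**2 + b**2) + (4 + 2*b**2) = 2*b**2 + (4 + 2*b**2) = 4 + 4*b**2)
(E(0)*(-38))*(-12) = ((4 + 4*0**2)*(-38))*(-12) = ((4 + 4*0)*(-38))*(-12) = ((4 + 0)*(-38))*(-12) = (4*(-38))*(-12) = -152*(-12) = 1824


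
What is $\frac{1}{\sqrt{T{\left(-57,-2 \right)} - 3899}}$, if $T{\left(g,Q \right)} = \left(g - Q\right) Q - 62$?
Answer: $- \frac{i \sqrt{3851}}{3851} \approx - 0.016114 i$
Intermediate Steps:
$T{\left(g,Q \right)} = -62 + Q \left(g - Q\right)$ ($T{\left(g,Q \right)} = Q \left(g - Q\right) - 62 = -62 + Q \left(g - Q\right)$)
$\frac{1}{\sqrt{T{\left(-57,-2 \right)} - 3899}} = \frac{1}{\sqrt{\left(-62 - \left(-2\right)^{2} - -114\right) - 3899}} = \frac{1}{\sqrt{\left(-62 - 4 + 114\right) - 3899}} = \frac{1}{\sqrt{48 - 3899}} = \frac{1}{\sqrt{-3851}} = \frac{1}{i \sqrt{3851}} = - \frac{i \sqrt{3851}}{3851}$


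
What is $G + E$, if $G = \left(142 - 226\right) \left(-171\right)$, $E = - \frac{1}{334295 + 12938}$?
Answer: $\frac{4987654811}{347233} \approx 14364.0$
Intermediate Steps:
$E = - \frac{1}{347233} \approx -2.8799 \cdot 10^{-6}$
$G = 14364$ ($G = \left(-84\right) \left(-171\right) = 14364$)
$G + E = 14364 - \frac{1}{347233} = \frac{4987654811}{347233}$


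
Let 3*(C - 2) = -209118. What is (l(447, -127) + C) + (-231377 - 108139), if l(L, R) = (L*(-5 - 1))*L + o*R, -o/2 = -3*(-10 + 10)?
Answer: -1608074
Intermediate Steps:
C = -69704 (C = 2 + (⅓)*(-209118) = 2 - 69706 = -69704)
o = 0 (o = -(-6)*(-10 + 10) = -(-6)*0 = -2*0 = 0)
l(L, R) = -6*L² (l(L, R) = (L*(-5 - 1))*L + 0*R = (L*(-6))*L + 0 = (-6*L)*L + 0 = -6*L² + 0 = -6*L²)
(l(447, -127) + C) + (-231377 - 108139) = (-6*447² - 69704) + (-231377 - 108139) = (-6*199809 - 69704) - 339516 = (-1198854 - 69704) - 339516 = -1268558 - 339516 = -1608074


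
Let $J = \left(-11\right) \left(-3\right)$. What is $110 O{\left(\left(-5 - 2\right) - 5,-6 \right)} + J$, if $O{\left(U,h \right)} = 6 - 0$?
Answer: $693$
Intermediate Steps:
$J = 33$
$O{\left(U,h \right)} = 6$ ($O{\left(U,h \right)} = 6 + 0 = 6$)
$110 O{\left(\left(-5 - 2\right) - 5,-6 \right)} + J = 110 \cdot 6 + 33 = 660 + 33 = 693$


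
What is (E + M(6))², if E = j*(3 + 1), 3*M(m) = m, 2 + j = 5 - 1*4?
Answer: 4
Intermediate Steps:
j = -1 (j = -2 + (5 - 1*4) = -2 + (5 - 4) = -2 + 1 = -1)
M(m) = m/3
E = -4 (E = -(3 + 1) = -1*4 = -4)
(E + M(6))² = (-4 + (⅓)*6)² = (-4 + 2)² = (-2)² = 4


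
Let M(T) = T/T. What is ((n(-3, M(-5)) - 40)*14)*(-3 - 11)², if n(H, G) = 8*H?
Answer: -175616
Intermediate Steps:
M(T) = 1
((n(-3, M(-5)) - 40)*14)*(-3 - 11)² = ((8*(-3) - 40)*14)*(-3 - 11)² = ((-24 - 40)*14)*(-14)² = -64*14*196 = -896*196 = -175616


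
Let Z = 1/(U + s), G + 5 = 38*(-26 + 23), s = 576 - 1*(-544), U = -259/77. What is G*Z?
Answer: -1309/12283 ≈ -0.10657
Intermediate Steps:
U = -37/11 (U = -259*1/77 = -37/11 ≈ -3.3636)
s = 1120 (s = 576 + 544 = 1120)
G = -119 (G = -5 + 38*(-26 + 23) = -5 + 38*(-3) = -5 - 114 = -119)
Z = 11/12283 (Z = 1/(-37/11 + 1120) = 1/(12283/11) = 11/12283 ≈ 0.00089555)
G*Z = -119*11/12283 = -1309/12283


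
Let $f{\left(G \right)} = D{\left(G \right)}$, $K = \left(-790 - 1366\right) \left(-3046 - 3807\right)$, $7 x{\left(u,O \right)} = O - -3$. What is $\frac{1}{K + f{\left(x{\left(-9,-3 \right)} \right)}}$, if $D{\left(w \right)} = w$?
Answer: $\frac{1}{14775068} \approx 6.7682 \cdot 10^{-8}$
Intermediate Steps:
$x{\left(u,O \right)} = \frac{3}{7} + \frac{O}{7}$ ($x{\left(u,O \right)} = \frac{O - -3}{7} = \frac{O + 3}{7} = \frac{3 + O}{7} = \frac{3}{7} + \frac{O}{7}$)
$K = 14775068$ ($K = \left(-2156\right) \left(-6853\right) = 14775068$)
$f{\left(G \right)} = G$
$\frac{1}{K + f{\left(x{\left(-9,-3 \right)} \right)}} = \frac{1}{14775068 + \left(\frac{3}{7} + \frac{1}{7} \left(-3\right)\right)} = \frac{1}{14775068 + \left(\frac{3}{7} - \frac{3}{7}\right)} = \frac{1}{14775068 + 0} = \frac{1}{14775068}$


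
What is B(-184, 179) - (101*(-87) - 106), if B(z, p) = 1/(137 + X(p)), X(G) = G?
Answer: 2810189/316 ≈ 8893.0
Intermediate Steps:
B(z, p) = 1/(137 + p)
B(-184, 179) - (101*(-87) - 106) = 1/(137 + 179) - (101*(-87) - 106) = 1/316 - (-8787 - 106) = 1/316 - 1*(-8893) = 1/316 + 8893 = 2810189/316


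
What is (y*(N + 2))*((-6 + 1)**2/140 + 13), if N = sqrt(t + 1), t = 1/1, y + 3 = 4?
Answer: 369/14 + 369*sqrt(2)/28 ≈ 44.994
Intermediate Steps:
y = 1 (y = -3 + 4 = 1)
t = 1
N = sqrt(2) (N = sqrt(1 + 1) = sqrt(2) ≈ 1.4142)
(y*(N + 2))*((-6 + 1)**2/140 + 13) = (1*(sqrt(2) + 2))*((-6 + 1)**2/140 + 13) = (1*(2 + sqrt(2)))*((-5)**2*(1/140) + 13) = (2 + sqrt(2))*(25*(1/140) + 13) = (2 + sqrt(2))*(5/28 + 13) = (2 + sqrt(2))*(369/28) = 369/14 + 369*sqrt(2)/28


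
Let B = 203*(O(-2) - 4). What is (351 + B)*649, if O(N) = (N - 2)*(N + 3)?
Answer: -826177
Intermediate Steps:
O(N) = (-2 + N)*(3 + N)
B = -1624 (B = 203*((-6 - 2 + (-2)**2) - 4) = 203*((-6 - 2 + 4) - 4) = 203*(-4 - 4) = 203*(-8) = -1624)
(351 + B)*649 = (351 - 1624)*649 = -1273*649 = -826177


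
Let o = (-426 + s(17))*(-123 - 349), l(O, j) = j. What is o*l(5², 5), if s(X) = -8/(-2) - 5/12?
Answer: 2990710/3 ≈ 9.9690e+5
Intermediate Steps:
s(X) = 43/12 (s(X) = -8*(-½) - 5*1/12 = 4 - 5/12 = 43/12)
o = 598142/3 (o = (-426 + 43/12)*(-123 - 349) = -5069/12*(-472) = 598142/3 ≈ 1.9938e+5)
o*l(5², 5) = (598142/3)*5 = 2990710/3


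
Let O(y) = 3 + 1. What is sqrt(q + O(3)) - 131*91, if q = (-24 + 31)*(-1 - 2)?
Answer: -11921 + I*sqrt(17) ≈ -11921.0 + 4.1231*I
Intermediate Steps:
O(y) = 4
q = -21 (q = 7*(-3) = -21)
sqrt(q + O(3)) - 131*91 = sqrt(-21 + 4) - 131*91 = sqrt(-17) - 11921 = I*sqrt(17) - 11921 = -11921 + I*sqrt(17)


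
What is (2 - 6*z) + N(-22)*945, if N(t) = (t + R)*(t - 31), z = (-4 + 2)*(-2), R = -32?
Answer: 2704568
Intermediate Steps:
z = 4 (z = -2*(-2) = 4)
N(t) = (-32 + t)*(-31 + t) (N(t) = (t - 32)*(t - 31) = (-32 + t)*(-31 + t))
(2 - 6*z) + N(-22)*945 = (2 - 6*4) + (992 + (-22)² - 63*(-22))*945 = (2 - 24) + (992 + 484 + 1386)*945 = -22 + 2862*945 = -22 + 2704590 = 2704568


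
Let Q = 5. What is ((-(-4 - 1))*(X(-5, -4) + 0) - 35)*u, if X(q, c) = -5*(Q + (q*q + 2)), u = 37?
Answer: -30895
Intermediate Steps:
X(q, c) = -35 - 5*q**2 (X(q, c) = -5*(5 + (q*q + 2)) = -5*(5 + (q**2 + 2)) = -5*(5 + (2 + q**2)) = -5*(7 + q**2) = -35 - 5*q**2)
((-(-4 - 1))*(X(-5, -4) + 0) - 35)*u = ((-(-4 - 1))*((-35 - 5*(-5)**2) + 0) - 35)*37 = ((-1*(-5))*((-35 - 5*25) + 0) - 35)*37 = (5*((-35 - 125) + 0) - 35)*37 = (5*(-160 + 0) - 35)*37 = (5*(-160) - 35)*37 = (-800 - 35)*37 = -835*37 = -30895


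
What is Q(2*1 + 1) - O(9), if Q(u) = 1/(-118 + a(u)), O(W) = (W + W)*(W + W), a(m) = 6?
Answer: -36289/112 ≈ -324.01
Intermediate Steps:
O(W) = 4*W² (O(W) = (2*W)*(2*W) = 4*W²)
Q(u) = -1/112 (Q(u) = 1/(-118 + 6) = 1/(-112) = -1/112)
Q(2*1 + 1) - O(9) = -1/112 - 4*9² = -1/112 - 4*81 = -1/112 - 1*324 = -1/112 - 324 = -36289/112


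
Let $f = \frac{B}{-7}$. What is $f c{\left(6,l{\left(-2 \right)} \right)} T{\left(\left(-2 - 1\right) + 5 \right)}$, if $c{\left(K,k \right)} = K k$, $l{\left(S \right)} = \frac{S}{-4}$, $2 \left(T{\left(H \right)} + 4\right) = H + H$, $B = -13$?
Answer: $- \frac{78}{7} \approx -11.143$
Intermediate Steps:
$T{\left(H \right)} = -4 + H$ ($T{\left(H \right)} = -4 + \frac{H + H}{2} = -4 + \frac{2 H}{2} = -4 + H$)
$f = \frac{13}{7}$ ($f = - \frac{13}{-7} = \left(-13\right) \left(- \frac{1}{7}\right) = \frac{13}{7} \approx 1.8571$)
$l{\left(S \right)} = - \frac{S}{4}$ ($l{\left(S \right)} = S \left(- \frac{1}{4}\right) = - \frac{S}{4}$)
$f c{\left(6,l{\left(-2 \right)} \right)} T{\left(\left(-2 - 1\right) + 5 \right)} = \frac{13 \cdot 6 \left(\left(- \frac{1}{4}\right) \left(-2\right)\right)}{7} \left(-4 + \left(\left(-2 - 1\right) + 5\right)\right) = \frac{13 \cdot 6 \cdot \frac{1}{2}}{7} \left(-4 + \left(-3 + 5\right)\right) = \frac{13}{7} \cdot 3 \left(-4 + 2\right) = \frac{39}{7} \left(-2\right) = - \frac{78}{7}$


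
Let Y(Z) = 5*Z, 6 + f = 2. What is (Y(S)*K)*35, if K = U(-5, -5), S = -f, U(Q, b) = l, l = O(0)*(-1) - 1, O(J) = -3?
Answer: 1400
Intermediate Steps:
f = -4 (f = -6 + 2 = -4)
l = 2 (l = -3*(-1) - 1 = 3 - 1 = 2)
U(Q, b) = 2
S = 4 (S = -1*(-4) = 4)
K = 2
(Y(S)*K)*35 = ((5*4)*2)*35 = (20*2)*35 = 40*35 = 1400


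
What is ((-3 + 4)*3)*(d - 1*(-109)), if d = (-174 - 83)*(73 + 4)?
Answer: -59040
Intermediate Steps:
d = -19789 (d = -257*77 = -19789)
((-3 + 4)*3)*(d - 1*(-109)) = ((-3 + 4)*3)*(-19789 - 1*(-109)) = (1*3)*(-19789 + 109) = 3*(-19680) = -59040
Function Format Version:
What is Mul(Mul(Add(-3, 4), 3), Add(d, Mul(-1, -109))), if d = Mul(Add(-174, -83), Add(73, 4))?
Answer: -59040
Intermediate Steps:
d = -19789 (d = Mul(-257, 77) = -19789)
Mul(Mul(Add(-3, 4), 3), Add(d, Mul(-1, -109))) = Mul(Mul(Add(-3, 4), 3), Add(-19789, Mul(-1, -109))) = Mul(Mul(1, 3), Add(-19789, 109)) = Mul(3, -19680) = -59040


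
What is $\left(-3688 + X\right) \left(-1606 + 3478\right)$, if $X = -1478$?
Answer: $-9670752$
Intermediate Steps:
$\left(-3688 + X\right) \left(-1606 + 3478\right) = \left(-3688 - 1478\right) \left(-1606 + 3478\right) = \left(-5166\right) 1872 = -9670752$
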